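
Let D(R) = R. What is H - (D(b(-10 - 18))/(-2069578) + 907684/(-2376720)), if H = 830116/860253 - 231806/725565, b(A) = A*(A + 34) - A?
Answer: 1251608600493595808783/1218321195580104420060 ≈ 1.0273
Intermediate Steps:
b(A) = -A + A*(34 + A) (b(A) = A*(34 + A) - A = -A + A*(34 + A))
H = 44765700958/69352163105 (H = 830116*(1/860253) - 231806*1/725565 = 830116/860253 - 231806/725565 = 44765700958/69352163105 ≈ 0.64548)
H - (D(b(-10 - 18))/(-2069578) + 907684/(-2376720)) = 44765700958/69352163105 - (((-10 - 18)*(33 + (-10 - 18)))/(-2069578) + 907684/(-2376720)) = 44765700958/69352163105 - (-28*(33 - 28)*(-1/2069578) + 907684*(-1/2376720)) = 44765700958/69352163105 - (-28*5*(-1/2069578) - 226921/594180) = 44765700958/69352163105 - (-140*(-1/2069578) - 226921/594180) = 44765700958/69352163105 - (10/147827 - 226921/594180) = 44765700958/69352163105 - 1*(-33539108867/87835846860) = 44765700958/69352163105 + 33539108867/87835846860 = 1251608600493595808783/1218321195580104420060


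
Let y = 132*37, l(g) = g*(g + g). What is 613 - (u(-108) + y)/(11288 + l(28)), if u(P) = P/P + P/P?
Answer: 3937921/6428 ≈ 612.62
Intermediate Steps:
l(g) = 2*g² (l(g) = g*(2*g) = 2*g²)
u(P) = 2 (u(P) = 1 + 1 = 2)
y = 4884
613 - (u(-108) + y)/(11288 + l(28)) = 613 - (2 + 4884)/(11288 + 2*28²) = 613 - 4886/(11288 + 2*784) = 613 - 4886/(11288 + 1568) = 613 - 4886/12856 = 613 - 1*2443/6428 = 613 - 2443/6428 = 3937921/6428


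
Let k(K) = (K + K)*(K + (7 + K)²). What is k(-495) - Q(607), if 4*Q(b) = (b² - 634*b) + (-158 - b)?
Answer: -470536443/2 ≈ -2.3527e+8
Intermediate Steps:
Q(b) = -79/2 - 635*b/4 + b²/4 (Q(b) = ((b² - 634*b) + (-158 - b))/4 = (-158 + b² - 635*b)/4 = -79/2 - 635*b/4 + b²/4)
k(K) = 2*K*(K + (7 + K)²) (k(K) = (2*K)*(K + (7 + K)²) = 2*K*(K + (7 + K)²))
k(-495) - Q(607) = 2*(-495)*(-495 + (7 - 495)²) - (-79/2 - 635/4*607 + (¼)*607²) = 2*(-495)*(-495 + (-488)²) - (-79/2 - 385445/4 + (¼)*368449) = 2*(-495)*(-495 + 238144) - (-79/2 - 385445/4 + 368449/4) = 2*(-495)*237649 - 1*(-8577/2) = -235272510 + 8577/2 = -470536443/2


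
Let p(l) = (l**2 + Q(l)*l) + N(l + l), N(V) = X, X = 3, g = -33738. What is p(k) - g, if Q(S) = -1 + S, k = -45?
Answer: 37836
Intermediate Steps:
k = -45 (k = -15*3 = -45)
N(V) = 3
p(l) = 3 + l**2 + l*(-1 + l) (p(l) = (l**2 + (-1 + l)*l) + 3 = (l**2 + l*(-1 + l)) + 3 = 3 + l**2 + l*(-1 + l))
p(k) - g = (3 - 1*(-45) + 2*(-45)**2) - 1*(-33738) = (3 + 45 + 2*2025) + 33738 = (3 + 45 + 4050) + 33738 = 4098 + 33738 = 37836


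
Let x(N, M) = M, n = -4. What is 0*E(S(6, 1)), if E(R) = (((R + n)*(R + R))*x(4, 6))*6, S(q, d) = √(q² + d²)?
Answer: 0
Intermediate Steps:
S(q, d) = √(d² + q²)
E(R) = 72*R*(-4 + R) (E(R) = (((R - 4)*(R + R))*6)*6 = (((-4 + R)*(2*R))*6)*6 = ((2*R*(-4 + R))*6)*6 = (12*R*(-4 + R))*6 = 72*R*(-4 + R))
0*E(S(6, 1)) = 0*(72*√(1² + 6²)*(-4 + √(1² + 6²))) = 0*(72*√(1 + 36)*(-4 + √(1 + 36))) = 0*(72*√37*(-4 + √37)) = 0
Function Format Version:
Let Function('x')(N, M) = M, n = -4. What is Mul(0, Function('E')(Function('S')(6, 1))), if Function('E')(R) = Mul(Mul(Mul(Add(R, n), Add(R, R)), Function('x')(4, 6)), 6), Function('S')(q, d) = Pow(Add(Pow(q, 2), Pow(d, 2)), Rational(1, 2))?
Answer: 0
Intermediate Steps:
Function('S')(q, d) = Pow(Add(Pow(d, 2), Pow(q, 2)), Rational(1, 2))
Function('E')(R) = Mul(72, R, Add(-4, R)) (Function('E')(R) = Mul(Mul(Mul(Add(R, -4), Add(R, R)), 6), 6) = Mul(Mul(Mul(Add(-4, R), Mul(2, R)), 6), 6) = Mul(Mul(Mul(2, R, Add(-4, R)), 6), 6) = Mul(Mul(12, R, Add(-4, R)), 6) = Mul(72, R, Add(-4, R)))
Mul(0, Function('E')(Function('S')(6, 1))) = Mul(0, Mul(72, Pow(Add(Pow(1, 2), Pow(6, 2)), Rational(1, 2)), Add(-4, Pow(Add(Pow(1, 2), Pow(6, 2)), Rational(1, 2))))) = Mul(0, Mul(72, Pow(Add(1, 36), Rational(1, 2)), Add(-4, Pow(Add(1, 36), Rational(1, 2))))) = Mul(0, Mul(72, Pow(37, Rational(1, 2)), Add(-4, Pow(37, Rational(1, 2))))) = 0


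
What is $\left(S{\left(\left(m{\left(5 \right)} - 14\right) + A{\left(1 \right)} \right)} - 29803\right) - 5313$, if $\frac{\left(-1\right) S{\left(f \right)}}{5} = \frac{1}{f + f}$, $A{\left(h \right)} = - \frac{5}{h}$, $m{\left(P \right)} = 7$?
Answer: $- \frac{842779}{24} \approx -35116.0$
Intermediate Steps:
$S{\left(f \right)} = - \frac{5}{2 f}$ ($S{\left(f \right)} = - \frac{5}{f + f} = - \frac{5}{2 f}$)
$\left(S{\left(\left(m{\left(5 \right)} - 14\right) + A{\left(1 \right)} \right)} - 29803\right) - 5313 = \left(- \frac{5}{2 \left(\left(7 - 14\right) - \frac{5}{1}\right)} - 29803\right) - 5313 = \left(- \frac{5}{2 \left(-7 - 5\right)} - 29803\right) - 5313 = \left(- \frac{5}{2 \left(-12\right)} - 29803\right) - 5313 = \left(\left(- \frac{5}{2}\right) \left(- \frac{1}{12}\right) - 29803\right) - 5313 = \left(\frac{5}{24} - 29803\right) - 5313 = - \frac{715267}{24} - 5313 = - \frac{842779}{24}$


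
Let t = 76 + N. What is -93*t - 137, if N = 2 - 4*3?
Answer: -6275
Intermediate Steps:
N = -10 (N = 2 - 12 = -10)
t = 66 (t = 76 - 10 = 66)
-93*t - 137 = -93*66 - 137 = -6138 - 137 = -6275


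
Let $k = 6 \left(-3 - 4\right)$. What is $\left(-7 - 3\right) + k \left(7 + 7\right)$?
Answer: $-598$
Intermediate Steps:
$k = -42$ ($k = 6 \left(-7\right) = -42$)
$\left(-7 - 3\right) + k \left(7 + 7\right) = \left(-7 - 3\right) - 42 \left(7 + 7\right) = \left(-7 - 3\right) - 588 = -10 - 588 = -598$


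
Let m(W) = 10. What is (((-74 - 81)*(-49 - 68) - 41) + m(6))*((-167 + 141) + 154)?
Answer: 2317312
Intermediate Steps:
(((-74 - 81)*(-49 - 68) - 41) + m(6))*((-167 + 141) + 154) = (((-74 - 81)*(-49 - 68) - 41) + 10)*((-167 + 141) + 154) = ((-155*(-117) - 41) + 10)*(-26 + 154) = ((18135 - 41) + 10)*128 = (18094 + 10)*128 = 18104*128 = 2317312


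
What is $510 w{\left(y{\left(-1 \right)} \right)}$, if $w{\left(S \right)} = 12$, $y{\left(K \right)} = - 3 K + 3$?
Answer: $6120$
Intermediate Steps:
$y{\left(K \right)} = 3 - 3 K$
$510 w{\left(y{\left(-1 \right)} \right)} = 510 \cdot 12 = 6120$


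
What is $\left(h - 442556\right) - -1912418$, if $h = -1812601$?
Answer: $-342739$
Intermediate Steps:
$\left(h - 442556\right) - -1912418 = \left(-1812601 - 442556\right) - -1912418 = \left(-1812601 - 442556\right) + 1912418 = -2255157 + 1912418 = -342739$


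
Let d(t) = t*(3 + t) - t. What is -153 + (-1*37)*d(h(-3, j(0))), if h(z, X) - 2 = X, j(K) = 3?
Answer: -1448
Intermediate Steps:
h(z, X) = 2 + X
d(t) = -t + t*(3 + t)
-153 + (-1*37)*d(h(-3, j(0))) = -153 + (-1*37)*((2 + 3)*(2 + (2 + 3))) = -153 - 185*(2 + 5) = -153 - 185*7 = -153 - 37*35 = -153 - 1295 = -1448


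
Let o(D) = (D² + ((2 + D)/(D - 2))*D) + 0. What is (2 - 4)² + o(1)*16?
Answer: -28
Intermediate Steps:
o(D) = D² + D*(2 + D)/(-2 + D) (o(D) = (D² + ((2 + D)/(-2 + D))*D) + 0 = (D² + D*(2 + D)/(-2 + D)) + 0 = D² + D*(2 + D)/(-2 + D))
(2 - 4)² + o(1)*16 = (2 - 4)² + (1*(2 + 1² - 1*1)/(-2 + 1))*16 = (-2)² + (1*(2 + 1 - 1)/(-1))*16 = 4 + (1*(-1)*2)*16 = 4 - 2*16 = 4 - 32 = -28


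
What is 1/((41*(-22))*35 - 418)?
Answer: -1/31988 ≈ -3.1262e-5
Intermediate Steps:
1/((41*(-22))*35 - 418) = 1/(-902*35 - 418) = 1/(-31570 - 418) = 1/(-31988) = -1/31988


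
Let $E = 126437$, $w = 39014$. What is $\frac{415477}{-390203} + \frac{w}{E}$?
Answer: $- \frac{37308285607}{49336096711} \approx -0.75621$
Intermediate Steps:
$\frac{415477}{-390203} + \frac{w}{E} = \frac{415477}{-390203} + \frac{39014}{126437} = 415477 \left(- \frac{1}{390203}\right) + 39014 \cdot \frac{1}{126437} = - \frac{415477}{390203} + \frac{39014}{126437} = - \frac{37308285607}{49336096711}$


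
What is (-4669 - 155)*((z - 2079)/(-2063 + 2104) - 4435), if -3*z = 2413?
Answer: 891081240/41 ≈ 2.1734e+7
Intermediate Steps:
z = -2413/3 (z = -⅓*2413 = -2413/3 ≈ -804.33)
(-4669 - 155)*((z - 2079)/(-2063 + 2104) - 4435) = (-4669 - 155)*((-2413/3 - 2079)/(-2063 + 2104) - 4435) = -4824*(-8650/3/41 - 4435) = -4824*(-8650/3*1/41 - 4435) = -4824*(-8650/123 - 4435) = -4824*(-554155/123) = 891081240/41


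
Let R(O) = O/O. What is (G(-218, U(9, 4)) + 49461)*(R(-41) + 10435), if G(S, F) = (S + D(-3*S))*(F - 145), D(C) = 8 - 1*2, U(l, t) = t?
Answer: 828127908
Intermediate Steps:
R(O) = 1
D(C) = 6 (D(C) = 8 - 2 = 6)
G(S, F) = (-145 + F)*(6 + S) (G(S, F) = (S + 6)*(F - 145) = (6 + S)*(-145 + F) = (-145 + F)*(6 + S))
(G(-218, U(9, 4)) + 49461)*(R(-41) + 10435) = ((-870 - 145*(-218) + 6*4 + 4*(-218)) + 49461)*(1 + 10435) = ((-870 + 31610 + 24 - 872) + 49461)*10436 = (29892 + 49461)*10436 = 79353*10436 = 828127908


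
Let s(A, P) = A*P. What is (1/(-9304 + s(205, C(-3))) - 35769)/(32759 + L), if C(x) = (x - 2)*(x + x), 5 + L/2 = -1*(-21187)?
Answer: -112815427/236937942 ≈ -0.47614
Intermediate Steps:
L = 42364 (L = -10 + 2*(-1*(-21187)) = -10 + 2*21187 = -10 + 42374 = 42364)
C(x) = 2*x*(-2 + x) (C(x) = (-2 + x)*(2*x) = 2*x*(-2 + x))
(1/(-9304 + s(205, C(-3))) - 35769)/(32759 + L) = (1/(-9304 + 205*(2*(-3)*(-2 - 3))) - 35769)/(32759 + 42364) = (1/(-9304 + 205*(2*(-3)*(-5))) - 35769)/75123 = (1/(-9304 + 205*30) - 35769)*(1/75123) = (1/(-9304 + 6150) - 35769)*(1/75123) = (1/(-3154) - 35769)*(1/75123) = (-1/3154 - 35769)*(1/75123) = -112815427/3154*1/75123 = -112815427/236937942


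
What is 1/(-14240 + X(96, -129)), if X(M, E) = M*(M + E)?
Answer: -1/17408 ≈ -5.7445e-5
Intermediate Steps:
X(M, E) = M*(E + M)
1/(-14240 + X(96, -129)) = 1/(-14240 + 96*(-129 + 96)) = 1/(-14240 + 96*(-33)) = 1/(-14240 - 3168) = 1/(-17408) = -1/17408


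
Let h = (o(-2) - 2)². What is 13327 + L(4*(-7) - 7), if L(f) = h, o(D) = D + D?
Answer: 13363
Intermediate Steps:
o(D) = 2*D
h = 36 (h = (2*(-2) - 2)² = (-4 - 2)² = (-6)² = 36)
L(f) = 36
13327 + L(4*(-7) - 7) = 13327 + 36 = 13363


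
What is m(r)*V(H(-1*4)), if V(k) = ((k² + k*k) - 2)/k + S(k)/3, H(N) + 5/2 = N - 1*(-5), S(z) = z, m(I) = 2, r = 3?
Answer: -13/3 ≈ -4.3333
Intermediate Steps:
H(N) = 5/2 + N (H(N) = -5/2 + (N - 1*(-5)) = -5/2 + (N + 5) = -5/2 + (5 + N) = 5/2 + N)
V(k) = k/3 + (-2 + 2*k²)/k (V(k) = ((k² + k*k) - 2)/k + k/3 = ((k² + k²) - 2)/k + k*(⅓) = (2*k² - 2)/k + k/3 = (-2 + 2*k²)/k + k/3 = k/3 + (-2 + 2*k²)/k)
m(r)*V(H(-1*4)) = 2*(-2/(5/2 - 1*4) + 7*(5/2 - 1*4)/3) = 2*(-2/(5/2 - 4) + 7*(5/2 - 4)/3) = 2*(-2/(-3/2) + (7/3)*(-3/2)) = 2*(-2*(-⅔) - 7/2) = 2*(4/3 - 7/2) = 2*(-13/6) = -13/3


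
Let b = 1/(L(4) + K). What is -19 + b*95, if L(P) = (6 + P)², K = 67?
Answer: -3078/167 ≈ -18.431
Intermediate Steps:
b = 1/167 (b = 1/((6 + 4)² + 67) = 1/(10² + 67) = 1/(100 + 67) = 1/167 ≈ 0.0059880)
-19 + b*95 = -19 + (1/167)*95 = -19 + 95/167 = -3078/167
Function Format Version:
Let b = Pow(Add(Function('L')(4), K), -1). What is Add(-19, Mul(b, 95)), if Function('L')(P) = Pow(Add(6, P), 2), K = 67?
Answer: Rational(-3078, 167) ≈ -18.431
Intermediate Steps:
b = Rational(1, 167) (b = Pow(Add(Pow(Add(6, 4), 2), 67), -1) = Pow(Add(Pow(10, 2), 67), -1) = Pow(Add(100, 67), -1) = Pow(167, -1) = Rational(1, 167) ≈ 0.0059880)
Add(-19, Mul(b, 95)) = Add(-19, Mul(Rational(1, 167), 95)) = Add(-19, Rational(95, 167)) = Rational(-3078, 167)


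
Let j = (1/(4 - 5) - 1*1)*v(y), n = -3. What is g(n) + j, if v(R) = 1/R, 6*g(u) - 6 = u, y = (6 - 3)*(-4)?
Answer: 2/3 ≈ 0.66667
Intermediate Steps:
y = -12 (y = 3*(-4) = -12)
g(u) = 1 + u/6
j = 1/6 (j = (1/(4 - 5) - 1*1)/(-12) = (1/(-1) - 1)*(-1/12) = (-1 - 1)*(-1/12) = -2*(-1/12) = 1/6 ≈ 0.16667)
g(n) + j = (1 + (1/6)*(-3)) + 1/6 = (1 - 1/2) + 1/6 = 1/2 + 1/6 = 2/3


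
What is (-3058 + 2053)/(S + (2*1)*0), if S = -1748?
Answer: 1005/1748 ≈ 0.57494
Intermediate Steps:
(-3058 + 2053)/(S + (2*1)*0) = (-3058 + 2053)/(-1748 + (2*1)*0) = -1005/(-1748 + 2*0) = -1005/(-1748 + 0) = -1005/(-1748) = -1005*(-1/1748) = 1005/1748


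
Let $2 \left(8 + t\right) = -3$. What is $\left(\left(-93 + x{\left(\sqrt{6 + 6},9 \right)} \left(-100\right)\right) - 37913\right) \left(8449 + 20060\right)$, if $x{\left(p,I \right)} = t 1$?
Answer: $-1056429504$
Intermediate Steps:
$t = - \frac{19}{2}$ ($t = -8 + \frac{1}{2} \left(-3\right) = -8 - \frac{3}{2} = - \frac{19}{2} \approx -9.5$)
$x{\left(p,I \right)} = - \frac{19}{2}$ ($x{\left(p,I \right)} = \left(- \frac{19}{2}\right) 1 = - \frac{19}{2}$)
$\left(\left(-93 + x{\left(\sqrt{6 + 6},9 \right)} \left(-100\right)\right) - 37913\right) \left(8449 + 20060\right) = \left(\left(-93 - -950\right) - 37913\right) \left(8449 + 20060\right) = \left(\left(-93 + 950\right) - 37913\right) 28509 = \left(857 - 37913\right) 28509 = \left(-37056\right) 28509 = -1056429504$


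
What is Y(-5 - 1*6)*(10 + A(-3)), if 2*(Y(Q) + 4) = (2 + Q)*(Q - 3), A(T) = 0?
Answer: 590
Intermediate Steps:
Y(Q) = -4 + (-3 + Q)*(2 + Q)/2 (Y(Q) = -4 + ((2 + Q)*(Q - 3))/2 = -4 + ((2 + Q)*(-3 + Q))/2 = -4 + ((-3 + Q)*(2 + Q))/2 = -4 + (-3 + Q)*(2 + Q)/2)
Y(-5 - 1*6)*(10 + A(-3)) = (-7 + (-5 - 1*6)**2/2 - (-5 - 1*6)/2)*(10 + 0) = (-7 + (-5 - 6)**2/2 - (-5 - 6)/2)*10 = (-7 + (1/2)*(-11)**2 - 1/2*(-11))*10 = (-7 + (1/2)*121 + 11/2)*10 = (-7 + 121/2 + 11/2)*10 = 59*10 = 590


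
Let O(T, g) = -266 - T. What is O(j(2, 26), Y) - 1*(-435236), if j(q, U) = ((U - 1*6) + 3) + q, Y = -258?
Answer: 434945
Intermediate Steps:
j(q, U) = -3 + U + q (j(q, U) = ((U - 6) + 3) + q = ((-6 + U) + 3) + q = (-3 + U) + q = -3 + U + q)
O(j(2, 26), Y) - 1*(-435236) = (-266 - (-3 + 26 + 2)) - 1*(-435236) = (-266 - 1*25) + 435236 = (-266 - 25) + 435236 = -291 + 435236 = 434945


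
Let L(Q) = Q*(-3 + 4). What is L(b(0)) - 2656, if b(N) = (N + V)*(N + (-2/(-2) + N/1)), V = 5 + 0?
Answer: -2651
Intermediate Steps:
V = 5
b(N) = (1 + 2*N)*(5 + N) (b(N) = (N + 5)*(N + (-2/(-2) + N/1)) = (5 + N)*(N + (-2*(-1/2) + N*1)) = (5 + N)*(N + (1 + N)) = (5 + N)*(1 + 2*N) = (1 + 2*N)*(5 + N))
L(Q) = Q (L(Q) = Q*1 = Q)
L(b(0)) - 2656 = (5 + 2*0**2 + 11*0) - 2656 = (5 + 2*0 + 0) - 2656 = (5 + 0 + 0) - 2656 = 5 - 2656 = -2651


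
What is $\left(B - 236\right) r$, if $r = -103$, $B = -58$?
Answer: $30282$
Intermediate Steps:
$\left(B - 236\right) r = \left(-58 - 236\right) \left(-103\right) = \left(-294\right) \left(-103\right) = 30282$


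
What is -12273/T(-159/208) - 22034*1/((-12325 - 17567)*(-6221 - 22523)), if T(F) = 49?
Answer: -5272577363785/21050783376 ≈ -250.47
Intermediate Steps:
-12273/T(-159/208) - 22034*1/((-12325 - 17567)*(-6221 - 22523)) = -12273/49 - 22034*1/((-12325 - 17567)*(-6221 - 22523)) = -12273*1/49 - 22034/((-29892*(-28744))) = -12273/49 - 22034/859215648 = -12273/49 - 22034*1/859215648 = -12273/49 - 11017/429607824 = -5272577363785/21050783376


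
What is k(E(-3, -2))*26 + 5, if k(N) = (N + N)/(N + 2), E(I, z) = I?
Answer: 161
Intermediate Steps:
k(N) = 2*N/(2 + N) (k(N) = (2*N)/(2 + N) = 2*N/(2 + N))
k(E(-3, -2))*26 + 5 = (2*(-3)/(2 - 3))*26 + 5 = (2*(-3)/(-1))*26 + 5 = (2*(-3)*(-1))*26 + 5 = 6*26 + 5 = 156 + 5 = 161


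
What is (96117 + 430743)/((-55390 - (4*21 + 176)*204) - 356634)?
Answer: -131715/116266 ≈ -1.1329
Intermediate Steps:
(96117 + 430743)/((-55390 - (4*21 + 176)*204) - 356634) = 526860/((-55390 - (84 + 176)*204) - 356634) = 526860/((-55390 - 260*204) - 356634) = 526860/((-55390 - 1*53040) - 356634) = 526860/((-55390 - 53040) - 356634) = 526860/(-108430 - 356634) = 526860/(-465064) = 526860*(-1/465064) = -131715/116266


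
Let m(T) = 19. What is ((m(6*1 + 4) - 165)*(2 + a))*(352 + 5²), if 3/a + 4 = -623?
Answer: -22952514/209 ≈ -1.0982e+5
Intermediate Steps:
a = -1/209 (a = 3/(-4 - 623) = 3/(-627) = 3*(-1/627) = -1/209 ≈ -0.0047847)
((m(6*1 + 4) - 165)*(2 + a))*(352 + 5²) = ((19 - 165)*(2 - 1/209))*(352 + 5²) = (-146*417/209)*(352 + 25) = -60882/209*377 = -22952514/209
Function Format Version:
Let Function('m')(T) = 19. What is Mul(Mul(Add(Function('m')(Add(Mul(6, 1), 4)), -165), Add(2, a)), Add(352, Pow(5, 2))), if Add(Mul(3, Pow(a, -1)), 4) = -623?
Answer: Rational(-22952514, 209) ≈ -1.0982e+5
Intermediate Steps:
a = Rational(-1, 209) (a = Mul(3, Pow(Add(-4, -623), -1)) = Mul(3, Pow(-627, -1)) = Mul(3, Rational(-1, 627)) = Rational(-1, 209) ≈ -0.0047847)
Mul(Mul(Add(Function('m')(Add(Mul(6, 1), 4)), -165), Add(2, a)), Add(352, Pow(5, 2))) = Mul(Mul(Add(19, -165), Add(2, Rational(-1, 209))), Add(352, Pow(5, 2))) = Mul(Mul(-146, Rational(417, 209)), Add(352, 25)) = Mul(Rational(-60882, 209), 377) = Rational(-22952514, 209)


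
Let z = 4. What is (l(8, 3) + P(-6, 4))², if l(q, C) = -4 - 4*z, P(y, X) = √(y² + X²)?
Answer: 452 - 80*√13 ≈ 163.56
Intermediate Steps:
P(y, X) = √(X² + y²)
l(q, C) = -20 (l(q, C) = -4 - 4*4 = -4 - 16 = -20)
(l(8, 3) + P(-6, 4))² = (-20 + √(4² + (-6)²))² = (-20 + √(16 + 36))² = (-20 + √52)² = (-20 + 2*√13)²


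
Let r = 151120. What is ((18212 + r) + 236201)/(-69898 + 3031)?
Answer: -405533/66867 ≈ -6.0648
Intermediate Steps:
((18212 + r) + 236201)/(-69898 + 3031) = ((18212 + 151120) + 236201)/(-69898 + 3031) = (169332 + 236201)/(-66867) = 405533*(-1/66867) = -405533/66867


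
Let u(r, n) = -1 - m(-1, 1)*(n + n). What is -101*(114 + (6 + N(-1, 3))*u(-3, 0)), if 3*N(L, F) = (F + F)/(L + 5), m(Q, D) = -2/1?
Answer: -21715/2 ≈ -10858.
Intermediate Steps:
m(Q, D) = -2 (m(Q, D) = -2*1 = -2)
N(L, F) = 2*F/(3*(5 + L)) (N(L, F) = ((F + F)/(L + 5))/3 = ((2*F)/(5 + L))/3 = (2*F/(5 + L))/3 = 2*F/(3*(5 + L)))
u(r, n) = -1 + 4*n (u(r, n) = -1 - (-2)*(n + n) = -1 - (-2)*2*n = -1 - (-4)*n = -1 + 4*n)
-101*(114 + (6 + N(-1, 3))*u(-3, 0)) = -101*(114 + (6 + (2/3)*3/(5 - 1))*(-1 + 4*0)) = -101*(114 + (6 + (2/3)*3/4)*(-1 + 0)) = -101*(114 + (6 + (2/3)*3*(1/4))*(-1)) = -101*(114 + (6 + 1/2)*(-1)) = -101*(114 + (13/2)*(-1)) = -101*(114 - 13/2) = -101*215/2 = -21715/2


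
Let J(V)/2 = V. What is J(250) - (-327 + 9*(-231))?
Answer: 2906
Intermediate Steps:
J(V) = 2*V
J(250) - (-327 + 9*(-231)) = 2*250 - (-327 + 9*(-231)) = 500 - (-327 - 2079) = 500 - 1*(-2406) = 500 + 2406 = 2906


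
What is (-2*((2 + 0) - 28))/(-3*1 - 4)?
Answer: -52/7 ≈ -7.4286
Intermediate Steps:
(-2*((2 + 0) - 28))/(-3*1 - 4) = (-2*(2 - 28))/(-3 - 4) = -2*(-26)/(-7) = 52*(-⅐) = -52/7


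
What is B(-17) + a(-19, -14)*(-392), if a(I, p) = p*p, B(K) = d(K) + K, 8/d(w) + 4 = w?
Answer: -1613837/21 ≈ -76849.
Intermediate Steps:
d(w) = 8/(-4 + w)
B(K) = K + 8/(-4 + K) (B(K) = 8/(-4 + K) + K = K + 8/(-4 + K))
a(I, p) = p²
B(-17) + a(-19, -14)*(-392) = (8 - 17*(-4 - 17))/(-4 - 17) + (-14)²*(-392) = (8 - 17*(-21))/(-21) + 196*(-392) = -(8 + 357)/21 - 76832 = -1/21*365 - 76832 = -365/21 - 76832 = -1613837/21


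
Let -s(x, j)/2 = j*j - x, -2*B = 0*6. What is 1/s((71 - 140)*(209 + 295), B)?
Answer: -1/69552 ≈ -1.4378e-5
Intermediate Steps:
B = 0 (B = -0*6 = -1/2*0 = 0)
s(x, j) = -2*j**2 + 2*x (s(x, j) = -2*(j*j - x) = -2*(j**2 - x) = -2*j**2 + 2*x)
1/s((71 - 140)*(209 + 295), B) = 1/(-2*0**2 + 2*((71 - 140)*(209 + 295))) = 1/(-2*0 + 2*(-69*504)) = 1/(0 + 2*(-34776)) = 1/(0 - 69552) = 1/(-69552) = -1/69552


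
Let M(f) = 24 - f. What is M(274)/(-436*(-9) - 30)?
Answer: -125/1947 ≈ -0.064201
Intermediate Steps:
M(274)/(-436*(-9) - 30) = (24 - 1*274)/(-436*(-9) - 30) = (24 - 274)/(-109*(-36) - 30) = -250/(3924 - 30) = -250/3894 = -250*1/3894 = -125/1947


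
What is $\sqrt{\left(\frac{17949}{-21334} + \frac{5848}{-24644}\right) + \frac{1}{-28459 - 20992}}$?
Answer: $\frac{i \sqrt{45569964269837478149477554}}{6499778813074} \approx 1.0386 i$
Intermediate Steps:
$\sqrt{\left(\frac{17949}{-21334} + \frac{5848}{-24644}\right) + \frac{1}{-28459 - 20992}} = \sqrt{\left(17949 \left(- \frac{1}{21334}\right) + 5848 \left(- \frac{1}{24644}\right)\right) + \frac{1}{-49451}} = \sqrt{\left(- \frac{17949}{21334} - \frac{1462}{6161}\right) - \frac{1}{49451}} = \sqrt{- \frac{141774097}{131438774} - \frac{1}{49451}} = \sqrt{- \frac{7011002309521}{6499778813074}} = \frac{i \sqrt{45569964269837478149477554}}{6499778813074}$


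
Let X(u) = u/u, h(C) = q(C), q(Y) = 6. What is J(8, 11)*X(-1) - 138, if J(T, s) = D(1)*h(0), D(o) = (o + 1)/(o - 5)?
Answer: -141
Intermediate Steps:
h(C) = 6
X(u) = 1
D(o) = (1 + o)/(-5 + o)
J(T, s) = -3 (J(T, s) = ((1 + 1)/(-5 + 1))*6 = (2/(-4))*6 = -1/4*2*6 = -1/2*6 = -3)
J(8, 11)*X(-1) - 138 = -3*1 - 138 = -3 - 138 = -141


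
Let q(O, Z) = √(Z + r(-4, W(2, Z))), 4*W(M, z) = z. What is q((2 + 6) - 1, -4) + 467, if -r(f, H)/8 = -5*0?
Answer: 467 + 2*I ≈ 467.0 + 2.0*I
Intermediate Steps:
W(M, z) = z/4
r(f, H) = 0 (r(f, H) = -(-40)*0 = -8*0 = 0)
q(O, Z) = √Z (q(O, Z) = √(Z + 0) = √Z)
q((2 + 6) - 1, -4) + 467 = √(-4) + 467 = 2*I + 467 = 467 + 2*I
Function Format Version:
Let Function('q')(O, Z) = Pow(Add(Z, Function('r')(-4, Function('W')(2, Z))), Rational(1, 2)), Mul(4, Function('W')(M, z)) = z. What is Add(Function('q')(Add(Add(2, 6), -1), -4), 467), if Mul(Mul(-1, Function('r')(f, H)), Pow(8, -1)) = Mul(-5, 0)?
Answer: Add(467, Mul(2, I)) ≈ Add(467.00, Mul(2.0000, I))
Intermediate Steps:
Function('W')(M, z) = Mul(Rational(1, 4), z)
Function('r')(f, H) = 0 (Function('r')(f, H) = Mul(-8, Mul(-5, 0)) = Mul(-8, 0) = 0)
Function('q')(O, Z) = Pow(Z, Rational(1, 2)) (Function('q')(O, Z) = Pow(Add(Z, 0), Rational(1, 2)) = Pow(Z, Rational(1, 2)))
Add(Function('q')(Add(Add(2, 6), -1), -4), 467) = Add(Pow(-4, Rational(1, 2)), 467) = Add(Mul(2, I), 467) = Add(467, Mul(2, I))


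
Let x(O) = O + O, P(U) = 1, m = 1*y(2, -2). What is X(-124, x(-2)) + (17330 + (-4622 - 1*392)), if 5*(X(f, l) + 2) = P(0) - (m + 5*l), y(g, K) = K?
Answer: 61593/5 ≈ 12319.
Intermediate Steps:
m = -2 (m = 1*(-2) = -2)
x(O) = 2*O
X(f, l) = -7/5 - l (X(f, l) = -2 + (1 - (-2 + 5*l))/5 = -2 + (1 + (2 - 5*l))/5 = -2 + (3 - 5*l)/5 = -2 + (⅗ - l) = -7/5 - l)
X(-124, x(-2)) + (17330 + (-4622 - 1*392)) = (-7/5 - 2*(-2)) + (17330 + (-4622 - 1*392)) = (-7/5 - 1*(-4)) + (17330 + (-4622 - 392)) = (-7/5 + 4) + (17330 - 5014) = 13/5 + 12316 = 61593/5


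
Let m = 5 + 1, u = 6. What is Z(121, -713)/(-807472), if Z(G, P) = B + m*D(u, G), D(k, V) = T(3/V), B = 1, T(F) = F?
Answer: -139/97704112 ≈ -1.4227e-6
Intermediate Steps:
m = 6
D(k, V) = 3/V
Z(G, P) = 1 + 18/G (Z(G, P) = 1 + 6*(3/G) = 1 + 18/G)
Z(121, -713)/(-807472) = ((18 + 121)/121)/(-807472) = ((1/121)*139)*(-1/807472) = (139/121)*(-1/807472) = -139/97704112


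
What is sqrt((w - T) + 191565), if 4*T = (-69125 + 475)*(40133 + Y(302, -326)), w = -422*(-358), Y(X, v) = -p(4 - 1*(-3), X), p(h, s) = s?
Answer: sqrt(2735768714)/2 ≈ 26152.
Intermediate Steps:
Y(X, v) = -X
w = 151076
T = -1367199075/2 (T = ((-69125 + 475)*(40133 - 1*302))/4 = (-68650*(40133 - 302))/4 = (-68650*39831)/4 = (1/4)*(-2734398150) = -1367199075/2 ≈ -6.8360e+8)
sqrt((w - T) + 191565) = sqrt((151076 - 1*(-1367199075/2)) + 191565) = sqrt((151076 + 1367199075/2) + 191565) = sqrt(1367501227/2 + 191565) = sqrt(1367884357/2) = sqrt(2735768714)/2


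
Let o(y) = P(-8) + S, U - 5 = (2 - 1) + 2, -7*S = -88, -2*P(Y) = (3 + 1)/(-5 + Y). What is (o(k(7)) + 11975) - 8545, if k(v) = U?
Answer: 313288/91 ≈ 3442.7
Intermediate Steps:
P(Y) = -2/(-5 + Y) (P(Y) = -(3 + 1)/(2*(-5 + Y)) = -2/(-5 + Y))
S = 88/7 (S = -1/7*(-88) = 88/7 ≈ 12.571)
U = 8 (U = 5 + ((2 - 1) + 2) = 5 + (1 + 2) = 5 + 3 = 8)
k(v) = 8
o(y) = 1158/91 (o(y) = -2/(-5 - 8) + 88/7 = -2/(-13) + 88/7 = -2*(-1/13) + 88/7 = 2/13 + 88/7 = 1158/91)
(o(k(7)) + 11975) - 8545 = (1158/91 + 11975) - 8545 = 1090883/91 - 8545 = 313288/91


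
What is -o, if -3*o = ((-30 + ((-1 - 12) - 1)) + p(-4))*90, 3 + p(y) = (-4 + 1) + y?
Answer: -1620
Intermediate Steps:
p(y) = -6 + y (p(y) = -3 + ((-4 + 1) + y) = -3 + (-3 + y) = -6 + y)
o = 1620 (o = -((-30 + ((-1 - 12) - 1)) + (-6 - 4))*90/3 = -((-30 + (-13 - 1)) - 10)*90/3 = -((-30 - 14) - 10)*90/3 = -(-44 - 10)*90/3 = -(-18)*90 = -1/3*(-4860) = 1620)
-o = -1*1620 = -1620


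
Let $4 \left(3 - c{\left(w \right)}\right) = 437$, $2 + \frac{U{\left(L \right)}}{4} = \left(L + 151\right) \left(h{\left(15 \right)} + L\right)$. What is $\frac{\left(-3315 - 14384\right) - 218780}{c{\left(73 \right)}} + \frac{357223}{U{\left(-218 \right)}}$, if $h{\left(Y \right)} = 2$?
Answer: $\frac{10980287571}{4919800} \approx 2231.9$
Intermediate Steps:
$U{\left(L \right)} = -8 + 4 \left(2 + L\right) \left(151 + L\right)$ ($U{\left(L \right)} = -8 + 4 \left(L + 151\right) \left(2 + L\right) = -8 + 4 \left(151 + L\right) \left(2 + L\right) = -8 + 4 \left(2 + L\right) \left(151 + L\right)$)
$c{\left(w \right)} = - \frac{425}{4}$ ($c{\left(w \right)} = 3 - \frac{437}{4} = - \frac{425}{4}$)
$\frac{\left(-3315 - 14384\right) - 218780}{c{\left(73 \right)}} + \frac{357223}{U{\left(-218 \right)}} = \frac{\left(-3315 - 14384\right) - 218780}{- \frac{425}{4}} + \frac{357223}{1200 + 4 \left(-218\right)^{2} + 612 \left(-218\right)} = \left(-17699 - 218780\right) \left(- \frac{4}{425}\right) + \frac{357223}{1200 + 4 \cdot 47524 - 133416} = \left(-236479\right) \left(- \frac{4}{425}\right) + \frac{357223}{1200 + 190096 - 133416} = \frac{945916}{425} + \frac{357223}{57880} = \frac{10980287571}{4919800}$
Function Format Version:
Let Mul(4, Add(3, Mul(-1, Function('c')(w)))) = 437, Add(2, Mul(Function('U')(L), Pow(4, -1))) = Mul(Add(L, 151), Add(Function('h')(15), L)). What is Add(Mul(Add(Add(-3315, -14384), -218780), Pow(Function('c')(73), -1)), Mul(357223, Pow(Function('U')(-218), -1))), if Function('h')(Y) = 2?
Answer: Rational(10980287571, 4919800) ≈ 2231.9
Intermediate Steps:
Function('U')(L) = Add(-8, Mul(4, Add(2, L), Add(151, L))) (Function('U')(L) = Add(-8, Mul(4, Mul(Add(L, 151), Add(2, L)))) = Add(-8, Mul(4, Mul(Add(151, L), Add(2, L)))) = Add(-8, Mul(4, Mul(Add(2, L), Add(151, L)))) = Add(-8, Mul(4, Add(2, L), Add(151, L))))
Function('c')(w) = Rational(-425, 4) (Function('c')(w) = Add(3, Mul(Rational(-1, 4), 437)) = Add(3, Rational(-437, 4)) = Rational(-425, 4))
Add(Mul(Add(Add(-3315, -14384), -218780), Pow(Function('c')(73), -1)), Mul(357223, Pow(Function('U')(-218), -1))) = Add(Mul(Add(Add(-3315, -14384), -218780), Pow(Rational(-425, 4), -1)), Mul(357223, Pow(Add(1200, Mul(4, Pow(-218, 2)), Mul(612, -218)), -1))) = Add(Mul(Add(-17699, -218780), Rational(-4, 425)), Mul(357223, Pow(Add(1200, Mul(4, 47524), -133416), -1))) = Add(Mul(-236479, Rational(-4, 425)), Mul(357223, Pow(Add(1200, 190096, -133416), -1))) = Add(Rational(945916, 425), Mul(357223, Pow(57880, -1))) = Add(Rational(945916, 425), Mul(357223, Rational(1, 57880))) = Add(Rational(945916, 425), Rational(357223, 57880)) = Rational(10980287571, 4919800)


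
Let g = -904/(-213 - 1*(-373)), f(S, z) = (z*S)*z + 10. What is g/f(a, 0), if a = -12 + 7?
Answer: -113/200 ≈ -0.56500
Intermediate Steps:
a = -5
f(S, z) = 10 + S*z² (f(S, z) = (S*z)*z + 10 = S*z² + 10 = 10 + S*z²)
g = -113/20 (g = -904/(-213 + 373) = -904/160 = -904*1/160 = -113/20 ≈ -5.6500)
g/f(a, 0) = -113/(20*(10 - 5*0²)) = -113/(20*(10 - 5*0)) = -113/(20*(10 + 0)) = -113/20/10 = -113/20*⅒ = -113/200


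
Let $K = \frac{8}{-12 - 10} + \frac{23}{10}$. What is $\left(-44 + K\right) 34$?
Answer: $- \frac{78659}{55} \approx -1430.2$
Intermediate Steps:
$K = \frac{213}{110}$ ($K = \frac{8}{-22} + 23 \cdot \frac{1}{10} = 8 \left(- \frac{1}{22}\right) + \frac{23}{10} = - \frac{4}{11} + \frac{23}{10} = \frac{213}{110} \approx 1.9364$)
$\left(-44 + K\right) 34 = \left(-44 + \frac{213}{110}\right) 34 = \left(- \frac{4627}{110}\right) 34 = - \frac{78659}{55}$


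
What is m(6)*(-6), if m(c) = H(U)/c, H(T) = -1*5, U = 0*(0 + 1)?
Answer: 5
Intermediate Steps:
U = 0 (U = 0*1 = 0)
H(T) = -5
m(c) = -5/c
m(6)*(-6) = -5/6*(-6) = -5*⅙*(-6) = -⅚*(-6) = 5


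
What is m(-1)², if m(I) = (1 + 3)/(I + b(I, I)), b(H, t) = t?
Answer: 4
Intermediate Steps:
m(I) = 2/I (m(I) = (1 + 3)/(I + I) = 4/((2*I)) = 4*(1/(2*I)) = 2/I)
m(-1)² = (2/(-1))² = (2*(-1))² = (-2)² = 4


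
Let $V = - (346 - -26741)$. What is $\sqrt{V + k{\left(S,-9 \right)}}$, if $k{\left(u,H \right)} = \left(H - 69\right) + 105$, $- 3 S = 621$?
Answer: $2 i \sqrt{6765} \approx 164.5 i$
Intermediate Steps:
$S = -207$ ($S = \left(- \frac{1}{3}\right) 621 = -207$)
$k{\left(u,H \right)} = 36 + H$ ($k{\left(u,H \right)} = \left(-69 + H\right) + 105 = 36 + H$)
$V = -27087$ ($V = - (346 + 26741) = \left(-1\right) 27087 = -27087$)
$\sqrt{V + k{\left(S,-9 \right)}} = \sqrt{-27087 + \left(36 - 9\right)} = \sqrt{-27087 + 27} = \sqrt{-27060} = 2 i \sqrt{6765}$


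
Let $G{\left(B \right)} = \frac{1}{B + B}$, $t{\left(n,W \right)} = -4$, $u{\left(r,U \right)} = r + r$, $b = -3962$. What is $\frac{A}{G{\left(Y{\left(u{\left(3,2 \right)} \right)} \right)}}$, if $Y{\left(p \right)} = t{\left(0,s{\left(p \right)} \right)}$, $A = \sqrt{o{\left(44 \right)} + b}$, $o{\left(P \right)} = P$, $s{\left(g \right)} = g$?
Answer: $- 8 i \sqrt{3918} \approx - 500.75 i$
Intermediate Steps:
$u{\left(r,U \right)} = 2 r$
$A = i \sqrt{3918}$ ($A = \sqrt{44 - 3962} = \sqrt{-3918} = i \sqrt{3918} \approx 62.594 i$)
$Y{\left(p \right)} = -4$
$G{\left(B \right)} = \frac{1}{2 B}$
$\frac{A}{G{\left(Y{\left(u{\left(3,2 \right)} \right)} \right)}} = \frac{i \sqrt{3918}}{\frac{1}{2} \frac{1}{-4}} = \frac{i \sqrt{3918}}{\frac{1}{2} \left(- \frac{1}{4}\right)} = \frac{i \sqrt{3918}}{- \frac{1}{8}} = i \sqrt{3918} \left(-8\right) = - 8 i \sqrt{3918}$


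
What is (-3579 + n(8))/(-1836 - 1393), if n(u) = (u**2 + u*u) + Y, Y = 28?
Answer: 3423/3229 ≈ 1.0601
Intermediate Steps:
n(u) = 28 + 2*u**2 (n(u) = (u**2 + u*u) + 28 = (u**2 + u**2) + 28 = 2*u**2 + 28 = 28 + 2*u**2)
(-3579 + n(8))/(-1836 - 1393) = (-3579 + (28 + 2*8**2))/(-1836 - 1393) = (-3579 + (28 + 2*64))/(-3229) = (-3579 + (28 + 128))*(-1/3229) = (-3579 + 156)*(-1/3229) = -3423*(-1/3229) = 3423/3229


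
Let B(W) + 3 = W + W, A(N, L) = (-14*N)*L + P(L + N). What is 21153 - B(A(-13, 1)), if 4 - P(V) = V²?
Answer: 21072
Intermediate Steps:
P(V) = 4 - V²
A(N, L) = 4 - (L + N)² - 14*L*N (A(N, L) = (-14*N)*L + (4 - (L + N)²) = -14*L*N + (4 - (L + N)²) = 4 - (L + N)² - 14*L*N)
B(W) = -3 + 2*W (B(W) = -3 + (W + W) = -3 + 2*W)
21153 - B(A(-13, 1)) = 21153 - (-3 + 2*(4 - (1 - 13)² - 14*1*(-13))) = 21153 - (-3 + 2*(4 - 1*(-12)² + 182)) = 21153 - (-3 + 2*(4 - 1*144 + 182)) = 21153 - (-3 + 2*(4 - 144 + 182)) = 21153 - (-3 + 2*42) = 21153 - (-3 + 84) = 21153 - 1*81 = 21153 - 81 = 21072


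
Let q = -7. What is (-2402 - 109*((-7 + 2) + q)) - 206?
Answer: -1300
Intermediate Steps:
(-2402 - 109*((-7 + 2) + q)) - 206 = (-2402 - 109*((-7 + 2) - 7)) - 206 = (-2402 - 109*(-5 - 7)) - 206 = (-2402 - 109*(-12)) - 206 = (-2402 + 1308) - 206 = -1094 - 206 = -1300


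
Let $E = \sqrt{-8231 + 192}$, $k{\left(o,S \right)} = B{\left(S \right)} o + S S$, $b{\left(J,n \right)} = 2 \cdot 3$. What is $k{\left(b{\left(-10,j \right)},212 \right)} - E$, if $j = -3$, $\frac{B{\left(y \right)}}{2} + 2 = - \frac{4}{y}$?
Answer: $\frac{2380748}{53} - i \sqrt{8039} \approx 44920.0 - 89.661 i$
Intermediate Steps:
$B{\left(y \right)} = -4 - \frac{8}{y}$ ($B{\left(y \right)} = -4 + 2 \left(- \frac{4}{y}\right) = -4 - \frac{8}{y}$)
$b{\left(J,n \right)} = 6$
$k{\left(o,S \right)} = S^{2} + o \left(-4 - \frac{8}{S}\right)$ ($k{\left(o,S \right)} = \left(-4 - \frac{8}{S}\right) o + S S = o \left(-4 - \frac{8}{S}\right) + S^{2} = S^{2} + o \left(-4 - \frac{8}{S}\right)$)
$E = i \sqrt{8039}$ ($E = \sqrt{-8039} = i \sqrt{8039} \approx 89.661 i$)
$k{\left(b{\left(-10,j \right)},212 \right)} - E = \frac{212^{3} - 24 \left(2 + 212\right)}{212} - i \sqrt{8039} = \frac{9528128 - 24 \cdot 214}{212} - i \sqrt{8039} = \frac{9528128 - 5136}{212} - i \sqrt{8039} = \frac{1}{212} \cdot 9522992 - i \sqrt{8039} = \frac{2380748}{53} - i \sqrt{8039}$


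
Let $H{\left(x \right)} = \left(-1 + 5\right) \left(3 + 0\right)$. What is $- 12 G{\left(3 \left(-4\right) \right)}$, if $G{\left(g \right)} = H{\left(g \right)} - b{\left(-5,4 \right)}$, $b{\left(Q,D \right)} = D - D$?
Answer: $-144$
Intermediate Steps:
$b{\left(Q,D \right)} = 0$
$H{\left(x \right)} = 12$ ($H{\left(x \right)} = 4 \cdot 3 = 12$)
$G{\left(g \right)} = 12$ ($G{\left(g \right)} = 12 - 0 = 12 + 0 = 12$)
$- 12 G{\left(3 \left(-4\right) \right)} = \left(-12\right) 12 = -144$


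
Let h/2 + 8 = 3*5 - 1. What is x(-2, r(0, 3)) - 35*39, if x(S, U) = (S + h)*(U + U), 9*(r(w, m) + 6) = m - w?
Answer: -4435/3 ≈ -1478.3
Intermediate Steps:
h = 12 (h = -16 + 2*(3*5 - 1) = -16 + 2*(15 - 1) = -16 + 2*14 = -16 + 28 = 12)
r(w, m) = -6 - w/9 + m/9 (r(w, m) = -6 + (m - w)/9 = -6 + (-w/9 + m/9) = -6 - w/9 + m/9)
x(S, U) = 2*U*(12 + S) (x(S, U) = (S + 12)*(U + U) = (12 + S)*(2*U) = 2*U*(12 + S))
x(-2, r(0, 3)) - 35*39 = 2*(-6 - ⅑*0 + (⅑)*3)*(12 - 2) - 35*39 = 2*(-6 + 0 + ⅓)*10 - 1365 = 2*(-17/3)*10 - 1365 = -340/3 - 1365 = -4435/3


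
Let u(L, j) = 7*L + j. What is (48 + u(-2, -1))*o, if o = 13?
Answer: 429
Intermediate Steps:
u(L, j) = j + 7*L
(48 + u(-2, -1))*o = (48 + (-1 + 7*(-2)))*13 = (48 + (-1 - 14))*13 = (48 - 15)*13 = 33*13 = 429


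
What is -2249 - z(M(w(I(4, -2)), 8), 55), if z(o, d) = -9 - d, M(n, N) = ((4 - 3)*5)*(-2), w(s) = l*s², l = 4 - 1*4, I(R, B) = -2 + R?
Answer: -2185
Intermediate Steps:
l = 0 (l = 4 - 4 = 0)
w(s) = 0 (w(s) = 0*s² = 0)
M(n, N) = -10 (M(n, N) = (1*5)*(-2) = 5*(-2) = -10)
-2249 - z(M(w(I(4, -2)), 8), 55) = -2249 - (-9 - 1*55) = -2249 - (-9 - 55) = -2249 - 1*(-64) = -2249 + 64 = -2185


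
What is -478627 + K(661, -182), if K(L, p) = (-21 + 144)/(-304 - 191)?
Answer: -78973496/165 ≈ -4.7863e+5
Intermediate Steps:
K(L, p) = -41/165 (K(L, p) = 123/(-495) = 123*(-1/495) = -41/165)
-478627 + K(661, -182) = -478627 - 41/165 = -78973496/165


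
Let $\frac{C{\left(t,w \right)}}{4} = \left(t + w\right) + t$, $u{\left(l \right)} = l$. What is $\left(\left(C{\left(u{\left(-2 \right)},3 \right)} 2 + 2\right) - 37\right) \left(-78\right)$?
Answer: $3354$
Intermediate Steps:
$C{\left(t,w \right)} = 4 w + 8 t$ ($C{\left(t,w \right)} = 4 \left(\left(t + w\right) + t\right) = 4 \left(w + 2 t\right) = 4 w + 8 t$)
$\left(\left(C{\left(u{\left(-2 \right)},3 \right)} 2 + 2\right) - 37\right) \left(-78\right) = \left(\left(\left(4 \cdot 3 + 8 \left(-2\right)\right) 2 + 2\right) - 37\right) \left(-78\right) = \left(\left(\left(12 - 16\right) 2 + 2\right) - 37\right) \left(-78\right) = \left(\left(\left(-4\right) 2 + 2\right) - 37\right) \left(-78\right) = \left(\left(-8 + 2\right) - 37\right) \left(-78\right) = \left(-6 - 37\right) \left(-78\right) = \left(-43\right) \left(-78\right) = 3354$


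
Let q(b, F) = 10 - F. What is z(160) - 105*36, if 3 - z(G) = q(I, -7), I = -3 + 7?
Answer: -3794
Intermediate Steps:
I = 4
z(G) = -14 (z(G) = 3 - (10 - 1*(-7)) = 3 - (10 + 7) = 3 - 1*17 = 3 - 17 = -14)
z(160) - 105*36 = -14 - 105*36 = -14 - 3780 = -3794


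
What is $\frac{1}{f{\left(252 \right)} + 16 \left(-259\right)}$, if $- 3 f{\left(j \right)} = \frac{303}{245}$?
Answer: $- \frac{245}{1015381} \approx -0.00024129$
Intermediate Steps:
$f{\left(j \right)} = - \frac{101}{245}$ ($f{\left(j \right)} = - \frac{303 \cdot \frac{1}{245}}{3} = \left(- \frac{1}{3}\right) \frac{303}{245} = - \frac{101}{245}$)
$\frac{1}{f{\left(252 \right)} + 16 \left(-259\right)} = \frac{1}{- \frac{101}{245} + 16 \left(-259\right)} = \frac{1}{- \frac{101}{245} - 4144} = \frac{1}{- \frac{1015381}{245}} = - \frac{245}{1015381}$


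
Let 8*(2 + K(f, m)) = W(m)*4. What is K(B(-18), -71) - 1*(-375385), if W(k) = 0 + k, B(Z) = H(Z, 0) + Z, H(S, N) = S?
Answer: 750695/2 ≈ 3.7535e+5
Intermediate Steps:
B(Z) = 2*Z (B(Z) = Z + Z = 2*Z)
W(k) = k
K(f, m) = -2 + m/2 (K(f, m) = -2 + (m*4)/8 = -2 + (4*m)/8 = -2 + m/2)
K(B(-18), -71) - 1*(-375385) = (-2 + (1/2)*(-71)) - 1*(-375385) = (-2 - 71/2) + 375385 = -75/2 + 375385 = 750695/2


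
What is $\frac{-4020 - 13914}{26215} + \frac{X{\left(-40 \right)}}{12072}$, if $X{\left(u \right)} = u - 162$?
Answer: $- \frac{2263211}{3229260} \approx -0.70084$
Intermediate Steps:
$X{\left(u \right)} = -162 + u$
$\frac{-4020 - 13914}{26215} + \frac{X{\left(-40 \right)}}{12072} = \frac{-4020 - 13914}{26215} + \frac{-162 - 40}{12072} = \left(-4020 - 13914\right) \frac{1}{26215} - \frac{101}{6036} = \left(-17934\right) \frac{1}{26215} - \frac{101}{6036} = - \frac{366}{535} - \frac{101}{6036} = - \frac{2263211}{3229260}$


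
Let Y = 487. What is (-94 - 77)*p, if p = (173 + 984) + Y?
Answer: -281124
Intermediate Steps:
p = 1644 (p = (173 + 984) + 487 = 1157 + 487 = 1644)
(-94 - 77)*p = (-94 - 77)*1644 = -171*1644 = -281124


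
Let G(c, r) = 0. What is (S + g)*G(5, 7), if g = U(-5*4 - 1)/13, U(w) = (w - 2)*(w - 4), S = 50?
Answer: 0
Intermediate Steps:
U(w) = (-4 + w)*(-2 + w) (U(w) = (-2 + w)*(-4 + w) = (-4 + w)*(-2 + w))
g = 575/13 (g = (8 + (-5*4 - 1)² - 6*(-5*4 - 1))/13 = (8 + (-20 - 1)² - 6*(-20 - 1))*(1/13) = (8 + (-21)² - 6*(-21))*(1/13) = (8 + 441 + 126)*(1/13) = 575*(1/13) = 575/13 ≈ 44.231)
(S + g)*G(5, 7) = (50 + 575/13)*0 = (1225/13)*0 = 0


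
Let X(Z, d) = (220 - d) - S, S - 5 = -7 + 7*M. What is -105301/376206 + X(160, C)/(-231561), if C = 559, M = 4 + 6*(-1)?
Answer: -8087363441/29038212522 ≈ -0.27851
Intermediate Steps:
M = -2 (M = 4 - 6 = -2)
S = -16 (S = 5 + (-7 + 7*(-2)) = 5 + (-7 - 14) = 5 - 21 = -16)
X(Z, d) = 236 - d (X(Z, d) = (220 - d) - 1*(-16) = (220 - d) + 16 = 236 - d)
-105301/376206 + X(160, C)/(-231561) = -105301/376206 + (236 - 1*559)/(-231561) = -105301*1/376206 + (236 - 559)*(-1/231561) = -105301/376206 - 323*(-1/231561) = -105301/376206 + 323/231561 = -8087363441/29038212522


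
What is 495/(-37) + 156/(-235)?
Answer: -122097/8695 ≈ -14.042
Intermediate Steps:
495/(-37) + 156/(-235) = 495*(-1/37) + 156*(-1/235) = -495/37 - 156/235 = -122097/8695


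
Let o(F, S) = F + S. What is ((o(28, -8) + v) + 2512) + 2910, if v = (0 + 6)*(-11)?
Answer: 5376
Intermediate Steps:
v = -66 (v = 6*(-11) = -66)
((o(28, -8) + v) + 2512) + 2910 = (((28 - 8) - 66) + 2512) + 2910 = ((20 - 66) + 2512) + 2910 = (-46 + 2512) + 2910 = 2466 + 2910 = 5376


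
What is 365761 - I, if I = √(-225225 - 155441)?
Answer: 365761 - 121*I*√26 ≈ 3.6576e+5 - 616.98*I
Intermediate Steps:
I = 121*I*√26 (I = √(-380666) = 121*I*√26 ≈ 616.98*I)
365761 - I = 365761 - 121*I*√26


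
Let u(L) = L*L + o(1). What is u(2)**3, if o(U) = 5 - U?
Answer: 512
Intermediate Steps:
u(L) = 4 + L**2 (u(L) = L*L + (5 - 1*1) = L**2 + (5 - 1) = L**2 + 4 = 4 + L**2)
u(2)**3 = (4 + 2**2)**3 = (4 + 4)**3 = 8**3 = 512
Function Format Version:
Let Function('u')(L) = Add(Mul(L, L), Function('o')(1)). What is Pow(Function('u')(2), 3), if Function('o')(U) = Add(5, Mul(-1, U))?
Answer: 512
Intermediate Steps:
Function('u')(L) = Add(4, Pow(L, 2)) (Function('u')(L) = Add(Mul(L, L), Add(5, Mul(-1, 1))) = Add(Pow(L, 2), Add(5, -1)) = Add(Pow(L, 2), 4) = Add(4, Pow(L, 2)))
Pow(Function('u')(2), 3) = Pow(Add(4, Pow(2, 2)), 3) = Pow(Add(4, 4), 3) = Pow(8, 3) = 512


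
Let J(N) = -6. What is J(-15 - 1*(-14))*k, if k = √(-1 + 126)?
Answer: -30*√5 ≈ -67.082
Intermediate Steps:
k = 5*√5 (k = √125 = 5*√5 ≈ 11.180)
J(-15 - 1*(-14))*k = -30*√5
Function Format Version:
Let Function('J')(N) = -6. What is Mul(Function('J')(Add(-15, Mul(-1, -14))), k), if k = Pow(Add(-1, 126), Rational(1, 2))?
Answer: Mul(-30, Pow(5, Rational(1, 2))) ≈ -67.082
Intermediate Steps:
k = Mul(5, Pow(5, Rational(1, 2))) (k = Pow(125, Rational(1, 2)) = Mul(5, Pow(5, Rational(1, 2))) ≈ 11.180)
Mul(Function('J')(Add(-15, Mul(-1, -14))), k) = Mul(-6, Mul(5, Pow(5, Rational(1, 2)))) = Mul(-30, Pow(5, Rational(1, 2)))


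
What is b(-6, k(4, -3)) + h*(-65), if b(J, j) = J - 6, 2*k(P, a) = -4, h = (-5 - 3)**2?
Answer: -4172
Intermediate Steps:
h = 64 (h = (-8)**2 = 64)
k(P, a) = -2 (k(P, a) = (1/2)*(-4) = -2)
b(J, j) = -6 + J
b(-6, k(4, -3)) + h*(-65) = (-6 - 6) + 64*(-65) = -12 - 4160 = -4172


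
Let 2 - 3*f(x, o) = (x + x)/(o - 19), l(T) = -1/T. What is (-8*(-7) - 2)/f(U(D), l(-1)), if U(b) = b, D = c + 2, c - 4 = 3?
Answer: 54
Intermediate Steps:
c = 7 (c = 4 + 3 = 7)
D = 9 (D = 7 + 2 = 9)
f(x, o) = 2/3 - 2*x/(3*(-19 + o)) (f(x, o) = 2/3 - (x + x)/(3*(o - 19)) = 2/3 - 2*x/(3*(-19 + o)))
(-8*(-7) - 2)/f(U(D), l(-1)) = (-8*(-7) - 2)/((2*(-19 - 1/(-1) - 1*9)/(3*(-19 - 1/(-1))))) = (56 - 2)/((2*(-19 - 1*(-1) - 9)/(3*(-19 - 1*(-1))))) = 54/((2*(-19 + 1 - 9)/(3*(-19 + 1)))) = 54/(((2/3)*(-27)/(-18))) = 54/(((2/3)*(-1/18)*(-27))) = 54/1 = 54*1 = 54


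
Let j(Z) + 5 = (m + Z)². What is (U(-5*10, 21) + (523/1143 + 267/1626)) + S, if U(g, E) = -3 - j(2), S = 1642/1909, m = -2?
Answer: 4117836197/1182636954 ≈ 3.4819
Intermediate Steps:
j(Z) = -5 + (-2 + Z)²
S = 1642/1909 (S = 1642*(1/1909) = 1642/1909 ≈ 0.86014)
U(g, E) = 2 (U(g, E) = -3 - (-5 + (-2 + 2)²) = -3 - (-5 + 0²) = -3 - (-5 + 0) = -3 - 1*(-5) = -3 + 5 = 2)
(U(-5*10, 21) + (523/1143 + 267/1626)) + S = (2 + (523/1143 + 267/1626)) + 1642/1909 = (2 + (523*(1/1143) + 267*(1/1626))) + 1642/1909 = (2 + (523/1143 + 89/542)) + 1642/1909 = (2 + 385193/619506) + 1642/1909 = 1624205/619506 + 1642/1909 = 4117836197/1182636954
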